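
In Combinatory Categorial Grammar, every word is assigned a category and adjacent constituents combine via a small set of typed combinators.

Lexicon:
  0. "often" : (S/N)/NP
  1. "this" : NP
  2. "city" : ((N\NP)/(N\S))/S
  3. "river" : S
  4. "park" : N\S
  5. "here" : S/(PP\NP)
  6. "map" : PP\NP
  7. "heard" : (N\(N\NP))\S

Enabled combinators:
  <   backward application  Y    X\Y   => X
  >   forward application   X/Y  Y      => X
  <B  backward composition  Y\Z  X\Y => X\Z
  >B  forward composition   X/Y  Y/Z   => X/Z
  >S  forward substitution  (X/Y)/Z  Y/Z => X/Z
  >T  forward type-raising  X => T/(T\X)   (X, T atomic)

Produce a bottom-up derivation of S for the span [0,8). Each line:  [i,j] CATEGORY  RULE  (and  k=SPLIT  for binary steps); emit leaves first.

[0,1] (S/N)/NP  lex  "often"
[1,2] NP  lex  "this"
[0,2] S/N  >  k=1
[2,3] ((N\NP)/(N\S))/S  lex  "city"
[3,4] S  lex  "river"
[2,4] (N\NP)/(N\S)  >  k=3
[4,5] N\S  lex  "park"
[2,5] N\NP  >  k=4
[5,6] S/(PP\NP)  lex  "here"
[6,7] PP\NP  lex  "map"
[5,7] S  >  k=6
[7,8] (N\(N\NP))\S  lex  "heard"
[5,8] N\(N\NP)  <  k=7
[2,8] N  <  k=5
[0,8] S  >  k=2

[0,8] S   >
  [0,2] S/N   >
    [0,1] "often" : (S/N)/NP
    [1,2] "this" : NP
  [2,8] N   <
    [2,5] N\NP   >
      [2,4] (N\NP)/(N\S)   >
        [2,3] "city" : ((N\NP)/(N\S))/S
        [3,4] "river" : S
      [4,5] "park" : N\S
    [5,8] N\(N\NP)   <
      [5,7] S   >
        [5,6] "here" : S/(PP\NP)
        [6,7] "map" : PP\NP
      [7,8] "heard" : (N\(N\NP))\S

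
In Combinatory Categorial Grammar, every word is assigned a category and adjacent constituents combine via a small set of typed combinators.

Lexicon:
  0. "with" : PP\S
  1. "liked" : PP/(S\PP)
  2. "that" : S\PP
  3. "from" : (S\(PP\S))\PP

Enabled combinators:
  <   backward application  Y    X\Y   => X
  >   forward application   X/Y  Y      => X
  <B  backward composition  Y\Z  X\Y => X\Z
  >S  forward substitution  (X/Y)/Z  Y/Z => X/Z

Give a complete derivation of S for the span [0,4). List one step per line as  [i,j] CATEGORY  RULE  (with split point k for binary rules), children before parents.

[0,1] PP\S  lex  "with"
[1,2] PP/(S\PP)  lex  "liked"
[2,3] S\PP  lex  "that"
[1,3] PP  >  k=2
[3,4] (S\(PP\S))\PP  lex  "from"
[1,4] S\(PP\S)  <  k=3
[0,4] S  <  k=1

[0,4] S   <
  [0,1] "with" : PP\S
  [1,4] S\(PP\S)   <
    [1,3] PP   >
      [1,2] "liked" : PP/(S\PP)
      [2,3] "that" : S\PP
    [3,4] "from" : (S\(PP\S))\PP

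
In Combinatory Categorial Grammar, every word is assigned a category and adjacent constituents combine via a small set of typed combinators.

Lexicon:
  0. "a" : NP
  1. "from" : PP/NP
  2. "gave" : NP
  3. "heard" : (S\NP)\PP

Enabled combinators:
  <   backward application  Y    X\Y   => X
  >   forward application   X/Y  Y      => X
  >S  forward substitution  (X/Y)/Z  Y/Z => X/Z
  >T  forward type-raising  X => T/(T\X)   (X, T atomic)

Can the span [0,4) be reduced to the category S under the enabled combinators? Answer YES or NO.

[0,4] S   >
  [0,1] S/(S\NP)   >T
    [0,1] "a" : NP
  [1,4] S\NP   <
    [1,3] PP   >
      [1,2] "from" : PP/NP
      [2,3] "gave" : NP
    [3,4] "heard" : (S\NP)\PP

YES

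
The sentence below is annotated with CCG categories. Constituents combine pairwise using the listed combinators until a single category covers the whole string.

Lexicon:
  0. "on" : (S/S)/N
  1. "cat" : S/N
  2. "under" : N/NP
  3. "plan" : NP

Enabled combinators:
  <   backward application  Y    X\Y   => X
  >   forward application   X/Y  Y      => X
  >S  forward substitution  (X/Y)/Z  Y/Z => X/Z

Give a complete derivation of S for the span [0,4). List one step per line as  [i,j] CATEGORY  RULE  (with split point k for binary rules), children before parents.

[0,1] (S/S)/N  lex  "on"
[1,2] S/N  lex  "cat"
[0,2] S/N  >S  k=1
[2,3] N/NP  lex  "under"
[3,4] NP  lex  "plan"
[2,4] N  >  k=3
[0,4] S  >  k=2

[0,4] S   >
  [0,2] S/N   >S
    [0,1] "on" : (S/S)/N
    [1,2] "cat" : S/N
  [2,4] N   >
    [2,3] "under" : N/NP
    [3,4] "plan" : NP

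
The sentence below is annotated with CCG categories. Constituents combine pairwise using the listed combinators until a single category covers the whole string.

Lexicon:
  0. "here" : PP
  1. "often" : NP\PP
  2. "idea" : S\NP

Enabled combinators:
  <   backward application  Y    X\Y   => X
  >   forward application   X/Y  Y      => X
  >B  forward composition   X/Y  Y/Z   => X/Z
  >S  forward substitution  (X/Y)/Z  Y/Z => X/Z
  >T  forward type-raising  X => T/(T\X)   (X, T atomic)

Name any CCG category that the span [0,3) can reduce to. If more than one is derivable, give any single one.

S

[0,3] S   <
  [0,2] NP   <
    [0,1] "here" : PP
    [1,2] "often" : NP\PP
  [2,3] "idea" : S\NP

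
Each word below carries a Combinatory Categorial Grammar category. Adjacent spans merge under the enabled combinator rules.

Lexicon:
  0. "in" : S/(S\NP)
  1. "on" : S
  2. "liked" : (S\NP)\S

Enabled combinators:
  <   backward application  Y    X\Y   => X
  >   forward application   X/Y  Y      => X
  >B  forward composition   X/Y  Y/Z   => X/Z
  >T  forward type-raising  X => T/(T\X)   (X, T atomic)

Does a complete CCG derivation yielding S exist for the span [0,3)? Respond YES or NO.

YES

[0,3] S   >
  [0,1] "in" : S/(S\NP)
  [1,3] S\NP   <
    [1,2] "on" : S
    [2,3] "liked" : (S\NP)\S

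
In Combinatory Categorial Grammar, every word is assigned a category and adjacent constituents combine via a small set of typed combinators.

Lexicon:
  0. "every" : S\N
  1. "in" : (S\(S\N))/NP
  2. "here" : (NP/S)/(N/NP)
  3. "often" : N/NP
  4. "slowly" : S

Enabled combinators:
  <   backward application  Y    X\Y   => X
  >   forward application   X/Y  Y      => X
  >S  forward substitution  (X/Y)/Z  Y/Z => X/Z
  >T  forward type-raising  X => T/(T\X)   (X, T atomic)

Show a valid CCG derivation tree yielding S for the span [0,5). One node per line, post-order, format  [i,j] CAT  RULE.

[0,5] S   <
  [0,1] "every" : S\N
  [1,5] S\(S\N)   >
    [1,2] "in" : (S\(S\N))/NP
    [2,5] NP   >
      [2,4] NP/S   >
        [2,3] "here" : (NP/S)/(N/NP)
        [3,4] "often" : N/NP
      [4,5] "slowly" : S

[0,1] S\N  lex  "every"
[1,2] (S\(S\N))/NP  lex  "in"
[2,3] (NP/S)/(N/NP)  lex  "here"
[3,4] N/NP  lex  "often"
[2,4] NP/S  >  k=3
[4,5] S  lex  "slowly"
[2,5] NP  >  k=4
[1,5] S\(S\N)  >  k=2
[0,5] S  <  k=1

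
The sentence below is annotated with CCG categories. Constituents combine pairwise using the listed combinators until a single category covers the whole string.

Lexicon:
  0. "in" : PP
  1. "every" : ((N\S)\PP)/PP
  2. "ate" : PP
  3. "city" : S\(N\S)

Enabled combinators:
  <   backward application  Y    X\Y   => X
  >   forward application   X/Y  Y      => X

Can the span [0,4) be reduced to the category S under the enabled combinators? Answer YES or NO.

YES

[0,4] S   <
  [0,3] N\S   <
    [0,1] "in" : PP
    [1,3] (N\S)\PP   >
      [1,2] "every" : ((N\S)\PP)/PP
      [2,3] "ate" : PP
  [3,4] "city" : S\(N\S)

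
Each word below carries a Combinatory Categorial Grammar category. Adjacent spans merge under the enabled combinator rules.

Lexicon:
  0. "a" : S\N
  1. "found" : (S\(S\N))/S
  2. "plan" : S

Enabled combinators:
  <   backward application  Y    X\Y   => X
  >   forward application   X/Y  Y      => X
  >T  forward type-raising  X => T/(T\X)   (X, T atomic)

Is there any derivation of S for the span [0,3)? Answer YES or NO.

[0,3] S   <
  [0,1] "a" : S\N
  [1,3] S\(S\N)   >
    [1,2] "found" : (S\(S\N))/S
    [2,3] "plan" : S

YES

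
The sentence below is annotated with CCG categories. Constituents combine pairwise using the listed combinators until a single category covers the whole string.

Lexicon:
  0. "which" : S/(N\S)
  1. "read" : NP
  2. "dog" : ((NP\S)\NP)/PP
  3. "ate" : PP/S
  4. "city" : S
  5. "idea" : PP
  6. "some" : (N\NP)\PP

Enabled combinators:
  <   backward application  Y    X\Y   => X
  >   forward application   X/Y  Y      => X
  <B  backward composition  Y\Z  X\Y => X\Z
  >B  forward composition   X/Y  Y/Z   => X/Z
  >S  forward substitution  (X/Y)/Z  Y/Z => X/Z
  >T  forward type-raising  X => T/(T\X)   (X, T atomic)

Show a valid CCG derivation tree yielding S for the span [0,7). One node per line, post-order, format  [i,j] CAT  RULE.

[0,7] S   >
  [0,1] "which" : S/(N\S)
  [1,7] N\S   <B
    [1,5] NP\S   <
      [1,2] "read" : NP
      [2,5] (NP\S)\NP   >
        [2,3] "dog" : ((NP\S)\NP)/PP
        [3,5] PP   >
          [3,4] "ate" : PP/S
          [4,5] "city" : S
    [5,7] N\NP   <
      [5,6] "idea" : PP
      [6,7] "some" : (N\NP)\PP

[0,1] S/(N\S)  lex  "which"
[1,2] NP  lex  "read"
[2,3] ((NP\S)\NP)/PP  lex  "dog"
[3,4] PP/S  lex  "ate"
[4,5] S  lex  "city"
[3,5] PP  >  k=4
[2,5] (NP\S)\NP  >  k=3
[1,5] NP\S  <  k=2
[5,6] PP  lex  "idea"
[6,7] (N\NP)\PP  lex  "some"
[5,7] N\NP  <  k=6
[1,7] N\S  <B  k=5
[0,7] S  >  k=1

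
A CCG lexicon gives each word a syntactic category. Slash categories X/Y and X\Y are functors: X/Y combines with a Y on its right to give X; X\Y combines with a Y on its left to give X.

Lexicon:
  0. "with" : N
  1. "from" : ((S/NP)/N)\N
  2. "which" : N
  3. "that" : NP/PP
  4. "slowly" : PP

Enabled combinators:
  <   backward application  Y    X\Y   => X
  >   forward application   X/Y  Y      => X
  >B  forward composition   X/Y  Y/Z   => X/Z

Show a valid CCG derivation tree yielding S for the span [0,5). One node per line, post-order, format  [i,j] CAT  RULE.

[0,5] S   >
  [0,3] S/NP   >
    [0,2] (S/NP)/N   <
      [0,1] "with" : N
      [1,2] "from" : ((S/NP)/N)\N
    [2,3] "which" : N
  [3,5] NP   >
    [3,4] "that" : NP/PP
    [4,5] "slowly" : PP

[0,1] N  lex  "with"
[1,2] ((S/NP)/N)\N  lex  "from"
[0,2] (S/NP)/N  <  k=1
[2,3] N  lex  "which"
[0,3] S/NP  >  k=2
[3,4] NP/PP  lex  "that"
[4,5] PP  lex  "slowly"
[3,5] NP  >  k=4
[0,5] S  >  k=3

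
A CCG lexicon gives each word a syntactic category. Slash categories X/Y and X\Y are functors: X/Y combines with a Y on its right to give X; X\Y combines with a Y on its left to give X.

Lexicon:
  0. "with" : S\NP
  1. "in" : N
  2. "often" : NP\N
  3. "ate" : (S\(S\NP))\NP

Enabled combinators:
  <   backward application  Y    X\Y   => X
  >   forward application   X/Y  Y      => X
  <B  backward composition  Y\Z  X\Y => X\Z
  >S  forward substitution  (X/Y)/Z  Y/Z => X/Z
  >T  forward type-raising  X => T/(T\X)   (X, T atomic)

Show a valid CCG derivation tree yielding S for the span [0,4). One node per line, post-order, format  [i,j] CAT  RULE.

[0,4] S   <
  [0,1] "with" : S\NP
  [1,4] S\(S\NP)   <
    [1,3] NP   <
      [1,2] "in" : N
      [2,3] "often" : NP\N
    [3,4] "ate" : (S\(S\NP))\NP

[0,1] S\NP  lex  "with"
[1,2] N  lex  "in"
[2,3] NP\N  lex  "often"
[1,3] NP  <  k=2
[3,4] (S\(S\NP))\NP  lex  "ate"
[1,4] S\(S\NP)  <  k=3
[0,4] S  <  k=1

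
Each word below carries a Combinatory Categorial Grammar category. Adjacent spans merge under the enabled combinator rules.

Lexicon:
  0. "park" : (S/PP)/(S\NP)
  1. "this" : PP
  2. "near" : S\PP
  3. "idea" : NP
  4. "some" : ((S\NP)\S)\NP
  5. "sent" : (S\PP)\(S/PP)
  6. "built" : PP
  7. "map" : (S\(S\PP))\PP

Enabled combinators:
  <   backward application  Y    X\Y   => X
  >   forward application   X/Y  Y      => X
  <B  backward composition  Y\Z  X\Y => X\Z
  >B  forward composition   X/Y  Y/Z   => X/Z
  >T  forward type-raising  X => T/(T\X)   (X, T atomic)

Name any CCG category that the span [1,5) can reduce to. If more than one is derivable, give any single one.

S\NP

[0,8] S   <
  [0,6] S\PP   <
    [0,5] S/PP   >
      [0,1] "park" : (S/PP)/(S\NP)
      [1,5] S\NP   <
        [1,3] S   <
          [1,2] "this" : PP
          [2,3] "near" : S\PP
        [3,5] (S\NP)\S   <
          [3,4] "idea" : NP
          [4,5] "some" : ((S\NP)\S)\NP
    [5,6] "sent" : (S\PP)\(S/PP)
  [6,8] S\(S\PP)   <
    [6,7] "built" : PP
    [7,8] "map" : (S\(S\PP))\PP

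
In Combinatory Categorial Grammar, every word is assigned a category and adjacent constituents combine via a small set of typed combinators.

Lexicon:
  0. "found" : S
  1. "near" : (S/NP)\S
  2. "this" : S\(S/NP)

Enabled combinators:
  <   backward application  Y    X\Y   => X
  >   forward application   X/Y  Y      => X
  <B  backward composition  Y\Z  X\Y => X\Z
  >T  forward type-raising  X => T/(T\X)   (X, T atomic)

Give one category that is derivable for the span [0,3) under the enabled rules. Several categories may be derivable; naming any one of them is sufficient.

[0,3] S   <
  [0,2] S/NP   <
    [0,1] "found" : S
    [1,2] "near" : (S/NP)\S
  [2,3] "this" : S\(S/NP)

S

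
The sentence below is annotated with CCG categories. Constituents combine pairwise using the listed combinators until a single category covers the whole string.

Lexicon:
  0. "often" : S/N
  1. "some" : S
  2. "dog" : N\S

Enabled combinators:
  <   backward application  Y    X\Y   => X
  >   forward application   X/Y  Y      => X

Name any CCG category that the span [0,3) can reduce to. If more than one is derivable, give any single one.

S

[0,3] S   >
  [0,1] "often" : S/N
  [1,3] N   <
    [1,2] "some" : S
    [2,3] "dog" : N\S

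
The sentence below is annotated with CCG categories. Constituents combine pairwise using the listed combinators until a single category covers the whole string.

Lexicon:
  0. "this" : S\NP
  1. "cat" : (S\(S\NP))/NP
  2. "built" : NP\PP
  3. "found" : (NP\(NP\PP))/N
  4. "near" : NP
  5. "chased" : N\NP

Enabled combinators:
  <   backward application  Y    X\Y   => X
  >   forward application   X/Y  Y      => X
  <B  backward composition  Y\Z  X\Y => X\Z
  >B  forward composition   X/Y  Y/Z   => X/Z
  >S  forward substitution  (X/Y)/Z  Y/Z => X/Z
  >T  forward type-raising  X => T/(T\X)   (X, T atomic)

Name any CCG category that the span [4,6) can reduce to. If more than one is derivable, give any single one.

N

[0,6] S   <
  [0,1] "this" : S\NP
  [1,6] S\(S\NP)   >
    [1,2] "cat" : (S\(S\NP))/NP
    [2,6] NP   <
      [2,3] "built" : NP\PP
      [3,6] NP\(NP\PP)   >
        [3,4] "found" : (NP\(NP\PP))/N
        [4,6] N   >
          [4,5] N/(N\NP)   >T
            [4,5] "near" : NP
          [5,6] "chased" : N\NP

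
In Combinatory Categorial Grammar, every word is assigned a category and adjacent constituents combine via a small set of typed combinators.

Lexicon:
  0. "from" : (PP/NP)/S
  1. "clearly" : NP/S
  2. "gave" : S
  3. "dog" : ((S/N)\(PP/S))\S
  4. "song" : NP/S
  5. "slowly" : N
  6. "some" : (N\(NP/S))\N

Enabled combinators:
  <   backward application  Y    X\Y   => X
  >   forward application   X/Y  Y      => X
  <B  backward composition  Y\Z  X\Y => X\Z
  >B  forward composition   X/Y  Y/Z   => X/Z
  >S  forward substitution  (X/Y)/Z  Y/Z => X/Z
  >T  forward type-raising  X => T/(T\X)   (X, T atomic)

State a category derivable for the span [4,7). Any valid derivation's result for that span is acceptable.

N

[0,7] S   >
  [0,4] S/N   <
    [0,2] PP/S   >S
      [0,1] "from" : (PP/NP)/S
      [1,2] "clearly" : NP/S
    [2,4] (S/N)\(PP/S)   <
      [2,3] "gave" : S
      [3,4] "dog" : ((S/N)\(PP/S))\S
  [4,7] N   <
    [4,5] "song" : NP/S
    [5,7] N\(NP/S)   <
      [5,6] "slowly" : N
      [6,7] "some" : (N\(NP/S))\N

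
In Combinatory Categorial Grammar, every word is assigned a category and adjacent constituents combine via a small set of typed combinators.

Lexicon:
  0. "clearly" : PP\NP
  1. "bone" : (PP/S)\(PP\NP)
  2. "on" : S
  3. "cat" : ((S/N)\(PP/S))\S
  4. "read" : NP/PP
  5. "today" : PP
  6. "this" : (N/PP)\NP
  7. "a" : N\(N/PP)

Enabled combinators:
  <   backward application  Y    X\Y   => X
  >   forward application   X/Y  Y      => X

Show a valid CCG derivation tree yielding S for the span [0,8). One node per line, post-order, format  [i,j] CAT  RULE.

[0,8] S   >
  [0,4] S/N   <
    [0,2] PP/S   <
      [0,1] "clearly" : PP\NP
      [1,2] "bone" : (PP/S)\(PP\NP)
    [2,4] (S/N)\(PP/S)   <
      [2,3] "on" : S
      [3,4] "cat" : ((S/N)\(PP/S))\S
  [4,8] N   <
    [4,7] N/PP   <
      [4,6] NP   >
        [4,5] "read" : NP/PP
        [5,6] "today" : PP
      [6,7] "this" : (N/PP)\NP
    [7,8] "a" : N\(N/PP)

[0,1] PP\NP  lex  "clearly"
[1,2] (PP/S)\(PP\NP)  lex  "bone"
[0,2] PP/S  <  k=1
[2,3] S  lex  "on"
[3,4] ((S/N)\(PP/S))\S  lex  "cat"
[2,4] (S/N)\(PP/S)  <  k=3
[0,4] S/N  <  k=2
[4,5] NP/PP  lex  "read"
[5,6] PP  lex  "today"
[4,6] NP  >  k=5
[6,7] (N/PP)\NP  lex  "this"
[4,7] N/PP  <  k=6
[7,8] N\(N/PP)  lex  "a"
[4,8] N  <  k=7
[0,8] S  >  k=4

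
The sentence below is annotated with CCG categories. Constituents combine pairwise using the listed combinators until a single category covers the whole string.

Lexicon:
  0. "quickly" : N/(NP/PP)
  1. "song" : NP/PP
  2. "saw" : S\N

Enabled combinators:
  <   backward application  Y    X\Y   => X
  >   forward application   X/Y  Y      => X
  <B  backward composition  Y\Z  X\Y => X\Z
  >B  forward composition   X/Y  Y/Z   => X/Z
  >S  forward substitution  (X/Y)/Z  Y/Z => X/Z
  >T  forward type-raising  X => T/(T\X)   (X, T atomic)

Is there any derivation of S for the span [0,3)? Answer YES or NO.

YES

[0,3] S   <
  [0,2] N   >
    [0,1] "quickly" : N/(NP/PP)
    [1,2] "song" : NP/PP
  [2,3] "saw" : S\N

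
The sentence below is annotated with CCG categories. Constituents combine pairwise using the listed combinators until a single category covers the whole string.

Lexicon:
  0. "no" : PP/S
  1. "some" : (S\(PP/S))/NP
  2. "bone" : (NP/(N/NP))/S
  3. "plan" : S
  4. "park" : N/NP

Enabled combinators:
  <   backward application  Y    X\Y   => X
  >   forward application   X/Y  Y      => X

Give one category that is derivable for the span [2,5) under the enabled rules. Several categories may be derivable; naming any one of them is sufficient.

[0,5] S   <
  [0,1] "no" : PP/S
  [1,5] S\(PP/S)   >
    [1,2] "some" : (S\(PP/S))/NP
    [2,5] NP   >
      [2,4] NP/(N/NP)   >
        [2,3] "bone" : (NP/(N/NP))/S
        [3,4] "plan" : S
      [4,5] "park" : N/NP

NP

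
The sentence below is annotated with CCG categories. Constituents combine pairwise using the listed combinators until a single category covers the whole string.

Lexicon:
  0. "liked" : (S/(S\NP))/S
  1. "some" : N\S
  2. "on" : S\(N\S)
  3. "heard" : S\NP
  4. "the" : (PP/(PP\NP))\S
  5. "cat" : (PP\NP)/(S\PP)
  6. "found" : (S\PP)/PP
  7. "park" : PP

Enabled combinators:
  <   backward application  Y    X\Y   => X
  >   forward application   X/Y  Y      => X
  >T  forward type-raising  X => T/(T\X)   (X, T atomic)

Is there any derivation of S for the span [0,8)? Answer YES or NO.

(S/(S\NP))/S N\S S\(N\S) S\NP (PP/(PP\NP))\S (PP\NP)/(S\PP) (S\PP)/PP PP
CKY chart[0,8] = {N/(N\PP), NP/(NP\PP), PP, PP/(PP\PP), S/(S\PP)}; S ∉ chart

NO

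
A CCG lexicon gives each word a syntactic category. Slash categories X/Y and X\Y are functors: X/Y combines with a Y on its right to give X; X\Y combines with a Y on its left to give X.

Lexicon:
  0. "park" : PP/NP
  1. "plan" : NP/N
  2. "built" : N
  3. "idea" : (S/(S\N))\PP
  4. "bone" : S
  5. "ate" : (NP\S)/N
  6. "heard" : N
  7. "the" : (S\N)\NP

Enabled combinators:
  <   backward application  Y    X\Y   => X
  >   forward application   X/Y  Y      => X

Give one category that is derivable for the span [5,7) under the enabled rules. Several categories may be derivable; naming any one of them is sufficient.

[0,8] S   >
  [0,4] S/(S\N)   <
    [0,3] PP   >
      [0,1] "park" : PP/NP
      [1,3] NP   >
        [1,2] "plan" : NP/N
        [2,3] "built" : N
    [3,4] "idea" : (S/(S\N))\PP
  [4,8] S\N   <
    [4,7] NP   <
      [4,5] "bone" : S
      [5,7] NP\S   >
        [5,6] "ate" : (NP\S)/N
        [6,7] "heard" : N
    [7,8] "the" : (S\N)\NP

NP\S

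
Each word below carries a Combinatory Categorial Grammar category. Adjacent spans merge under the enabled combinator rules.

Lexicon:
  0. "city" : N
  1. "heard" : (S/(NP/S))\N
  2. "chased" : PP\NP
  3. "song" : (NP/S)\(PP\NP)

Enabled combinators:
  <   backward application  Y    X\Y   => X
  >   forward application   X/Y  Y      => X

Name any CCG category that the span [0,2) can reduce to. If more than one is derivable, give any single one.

S/(NP/S)

[0,4] S   >
  [0,2] S/(NP/S)   <
    [0,1] "city" : N
    [1,2] "heard" : (S/(NP/S))\N
  [2,4] NP/S   <
    [2,3] "chased" : PP\NP
    [3,4] "song" : (NP/S)\(PP\NP)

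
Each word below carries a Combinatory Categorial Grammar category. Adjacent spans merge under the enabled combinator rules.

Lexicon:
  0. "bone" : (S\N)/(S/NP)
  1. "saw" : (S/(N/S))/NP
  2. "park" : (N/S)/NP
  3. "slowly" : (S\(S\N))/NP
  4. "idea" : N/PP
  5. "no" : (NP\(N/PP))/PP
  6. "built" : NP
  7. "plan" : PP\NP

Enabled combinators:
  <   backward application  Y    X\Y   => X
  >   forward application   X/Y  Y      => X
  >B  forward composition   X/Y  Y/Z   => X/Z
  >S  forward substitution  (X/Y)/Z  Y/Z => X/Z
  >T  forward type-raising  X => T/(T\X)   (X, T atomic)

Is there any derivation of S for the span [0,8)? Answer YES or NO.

[0,8] S   <
  [0,3] S\N   >
    [0,1] "bone" : (S\N)/(S/NP)
    [1,3] S/NP   >S
      [1,2] "saw" : (S/(N/S))/NP
      [2,3] "park" : (N/S)/NP
  [3,8] S\(S\N)   >
    [3,4] "slowly" : (S\(S\N))/NP
    [4,8] NP   <
      [4,5] "idea" : N/PP
      [5,8] NP\(N/PP)   >
        [5,6] "no" : (NP\(N/PP))/PP
        [6,8] PP   >
          [6,7] PP/(PP\NP)   >T
            [6,7] "built" : NP
          [7,8] "plan" : PP\NP

YES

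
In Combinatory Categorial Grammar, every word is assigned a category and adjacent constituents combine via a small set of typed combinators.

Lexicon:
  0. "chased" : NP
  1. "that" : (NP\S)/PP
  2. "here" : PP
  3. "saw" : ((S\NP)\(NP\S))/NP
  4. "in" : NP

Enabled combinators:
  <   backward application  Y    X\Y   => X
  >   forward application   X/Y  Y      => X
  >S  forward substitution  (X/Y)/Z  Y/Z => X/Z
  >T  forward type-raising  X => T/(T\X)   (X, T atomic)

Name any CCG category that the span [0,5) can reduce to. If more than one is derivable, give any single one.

S

[0,5] S   >
  [0,1] S/(S\NP)   >T
    [0,1] "chased" : NP
  [1,5] S\NP   <
    [1,3] NP\S   >
      [1,2] "that" : (NP\S)/PP
      [2,3] "here" : PP
    [3,5] (S\NP)\(NP\S)   >
      [3,4] "saw" : ((S\NP)\(NP\S))/NP
      [4,5] "in" : NP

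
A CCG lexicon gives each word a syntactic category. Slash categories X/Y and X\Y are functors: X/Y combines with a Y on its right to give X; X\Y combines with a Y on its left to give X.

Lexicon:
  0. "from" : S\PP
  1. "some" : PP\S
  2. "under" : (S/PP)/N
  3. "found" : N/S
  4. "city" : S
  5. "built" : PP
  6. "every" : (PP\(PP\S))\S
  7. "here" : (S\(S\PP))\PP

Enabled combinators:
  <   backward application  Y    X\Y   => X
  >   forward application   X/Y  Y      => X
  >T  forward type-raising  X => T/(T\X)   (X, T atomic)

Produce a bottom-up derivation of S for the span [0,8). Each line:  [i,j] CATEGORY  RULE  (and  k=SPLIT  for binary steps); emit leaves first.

[0,8] S   <
  [0,1] "from" : S\PP
  [1,8] S\(S\PP)   <
    [1,7] PP   <
      [1,2] "some" : PP\S
      [2,7] PP\(PP\S)   <
        [2,6] S   >
          [2,5] S/PP   >
            [2,3] "under" : (S/PP)/N
            [3,5] N   >
              [3,4] "found" : N/S
              [4,5] "city" : S
          [5,6] "built" : PP
        [6,7] "every" : (PP\(PP\S))\S
    [7,8] "here" : (S\(S\PP))\PP

[0,1] S\PP  lex  "from"
[1,2] PP\S  lex  "some"
[2,3] (S/PP)/N  lex  "under"
[3,4] N/S  lex  "found"
[4,5] S  lex  "city"
[3,5] N  >  k=4
[2,5] S/PP  >  k=3
[5,6] PP  lex  "built"
[2,6] S  >  k=5
[6,7] (PP\(PP\S))\S  lex  "every"
[2,7] PP\(PP\S)  <  k=6
[1,7] PP  <  k=2
[7,8] (S\(S\PP))\PP  lex  "here"
[1,8] S\(S\PP)  <  k=7
[0,8] S  <  k=1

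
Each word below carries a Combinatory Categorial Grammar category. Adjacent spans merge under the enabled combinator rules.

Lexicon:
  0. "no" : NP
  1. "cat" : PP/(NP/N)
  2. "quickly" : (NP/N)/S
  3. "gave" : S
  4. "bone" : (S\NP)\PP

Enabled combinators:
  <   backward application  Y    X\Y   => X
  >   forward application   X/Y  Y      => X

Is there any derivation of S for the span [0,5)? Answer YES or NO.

[0,5] S   <
  [0,1] "no" : NP
  [1,5] S\NP   <
    [1,4] PP   >
      [1,2] "cat" : PP/(NP/N)
      [2,4] NP/N   >
        [2,3] "quickly" : (NP/N)/S
        [3,4] "gave" : S
    [4,5] "bone" : (S\NP)\PP

YES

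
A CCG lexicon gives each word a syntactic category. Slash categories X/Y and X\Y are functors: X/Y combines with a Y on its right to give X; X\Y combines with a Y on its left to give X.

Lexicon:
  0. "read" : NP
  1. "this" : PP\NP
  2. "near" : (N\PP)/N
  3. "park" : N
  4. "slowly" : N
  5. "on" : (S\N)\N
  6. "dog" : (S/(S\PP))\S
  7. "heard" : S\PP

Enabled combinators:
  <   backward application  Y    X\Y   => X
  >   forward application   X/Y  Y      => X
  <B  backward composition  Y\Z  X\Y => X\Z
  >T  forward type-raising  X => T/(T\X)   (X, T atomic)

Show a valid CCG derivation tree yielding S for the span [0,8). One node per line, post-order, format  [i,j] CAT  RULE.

[0,1] NP  lex  "read"
[0,1] S/(S\NP)  >T
[1,2] PP\NP  lex  "this"
[2,3] (N\PP)/N  lex  "near"
[3,4] N  lex  "park"
[2,4] N\PP  >  k=3
[1,4] N\NP  <B  k=2
[4,5] N  lex  "slowly"
[5,6] (S\N)\N  lex  "on"
[4,6] S\N  <  k=5
[1,6] S\NP  <B  k=4
[0,6] S  >  k=1
[6,7] (S/(S\PP))\S  lex  "dog"
[0,7] S/(S\PP)  <  k=6
[7,8] S\PP  lex  "heard"
[0,8] S  >  k=7

[0,8] S   >
  [0,7] S/(S\PP)   <
    [0,6] S   >
      [0,1] S/(S\NP)   >T
        [0,1] "read" : NP
      [1,6] S\NP   <B
        [1,4] N\NP   <B
          [1,2] "this" : PP\NP
          [2,4] N\PP   >
            [2,3] "near" : (N\PP)/N
            [3,4] "park" : N
        [4,6] S\N   <
          [4,5] "slowly" : N
          [5,6] "on" : (S\N)\N
    [6,7] "dog" : (S/(S\PP))\S
  [7,8] "heard" : S\PP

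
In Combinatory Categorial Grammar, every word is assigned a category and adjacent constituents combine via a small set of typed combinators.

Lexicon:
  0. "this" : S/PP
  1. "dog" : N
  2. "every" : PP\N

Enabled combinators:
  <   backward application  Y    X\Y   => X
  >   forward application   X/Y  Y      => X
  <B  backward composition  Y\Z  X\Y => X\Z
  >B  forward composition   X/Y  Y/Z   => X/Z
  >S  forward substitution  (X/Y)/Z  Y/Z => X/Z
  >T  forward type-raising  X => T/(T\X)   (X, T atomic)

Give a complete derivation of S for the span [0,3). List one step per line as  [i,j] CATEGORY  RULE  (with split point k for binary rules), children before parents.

[0,3] S   >
  [0,1] "this" : S/PP
  [1,3] PP   >
    [1,2] PP/(PP\N)   >T
      [1,2] "dog" : N
    [2,3] "every" : PP\N

[0,1] S/PP  lex  "this"
[1,2] N  lex  "dog"
[1,2] PP/(PP\N)  >T
[2,3] PP\N  lex  "every"
[1,3] PP  >  k=2
[0,3] S  >  k=1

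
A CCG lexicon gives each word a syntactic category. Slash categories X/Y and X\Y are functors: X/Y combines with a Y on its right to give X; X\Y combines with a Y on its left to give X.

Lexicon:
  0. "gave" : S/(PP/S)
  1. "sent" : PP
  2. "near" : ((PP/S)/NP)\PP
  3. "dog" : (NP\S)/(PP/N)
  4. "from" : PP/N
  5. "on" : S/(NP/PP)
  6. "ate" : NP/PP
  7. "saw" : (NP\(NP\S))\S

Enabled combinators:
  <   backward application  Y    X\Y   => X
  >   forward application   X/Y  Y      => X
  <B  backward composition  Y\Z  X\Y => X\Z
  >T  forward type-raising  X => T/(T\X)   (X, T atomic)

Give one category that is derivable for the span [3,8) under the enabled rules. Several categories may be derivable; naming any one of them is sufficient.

NP

[0,8] S   >
  [0,1] "gave" : S/(PP/S)
  [1,8] PP/S   >
    [1,3] (PP/S)/NP   <
      [1,2] "sent" : PP
      [2,3] "near" : ((PP/S)/NP)\PP
    [3,8] NP   <
      [3,5] NP\S   >
        [3,4] "dog" : (NP\S)/(PP/N)
        [4,5] "from" : PP/N
      [5,8] NP\(NP\S)   <
        [5,7] S   >
          [5,6] "on" : S/(NP/PP)
          [6,7] "ate" : NP/PP
        [7,8] "saw" : (NP\(NP\S))\S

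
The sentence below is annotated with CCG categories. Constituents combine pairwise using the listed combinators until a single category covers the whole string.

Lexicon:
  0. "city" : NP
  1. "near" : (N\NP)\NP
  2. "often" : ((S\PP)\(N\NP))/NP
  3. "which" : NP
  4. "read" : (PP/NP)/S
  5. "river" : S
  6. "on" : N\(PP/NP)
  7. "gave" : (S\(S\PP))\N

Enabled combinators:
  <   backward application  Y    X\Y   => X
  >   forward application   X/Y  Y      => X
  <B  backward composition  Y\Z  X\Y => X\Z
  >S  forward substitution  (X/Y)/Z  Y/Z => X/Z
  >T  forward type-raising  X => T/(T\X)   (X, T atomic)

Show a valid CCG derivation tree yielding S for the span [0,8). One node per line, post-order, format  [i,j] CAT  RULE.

[0,1] NP  lex  "city"
[1,2] (N\NP)\NP  lex  "near"
[0,2] N\NP  <  k=1
[2,3] ((S\PP)\(N\NP))/NP  lex  "often"
[3,4] NP  lex  "which"
[2,4] (S\PP)\(N\NP)  >  k=3
[0,4] S\PP  <  k=2
[4,5] (PP/NP)/S  lex  "read"
[5,6] S  lex  "river"
[4,6] PP/NP  >  k=5
[6,7] N\(PP/NP)  lex  "on"
[4,7] N  <  k=6
[7,8] (S\(S\PP))\N  lex  "gave"
[4,8] S\(S\PP)  <  k=7
[0,8] S  <  k=4

[0,8] S   <
  [0,4] S\PP   <
    [0,2] N\NP   <
      [0,1] "city" : NP
      [1,2] "near" : (N\NP)\NP
    [2,4] (S\PP)\(N\NP)   >
      [2,3] "often" : ((S\PP)\(N\NP))/NP
      [3,4] "which" : NP
  [4,8] S\(S\PP)   <
    [4,7] N   <
      [4,6] PP/NP   >
        [4,5] "read" : (PP/NP)/S
        [5,6] "river" : S
      [6,7] "on" : N\(PP/NP)
    [7,8] "gave" : (S\(S\PP))\N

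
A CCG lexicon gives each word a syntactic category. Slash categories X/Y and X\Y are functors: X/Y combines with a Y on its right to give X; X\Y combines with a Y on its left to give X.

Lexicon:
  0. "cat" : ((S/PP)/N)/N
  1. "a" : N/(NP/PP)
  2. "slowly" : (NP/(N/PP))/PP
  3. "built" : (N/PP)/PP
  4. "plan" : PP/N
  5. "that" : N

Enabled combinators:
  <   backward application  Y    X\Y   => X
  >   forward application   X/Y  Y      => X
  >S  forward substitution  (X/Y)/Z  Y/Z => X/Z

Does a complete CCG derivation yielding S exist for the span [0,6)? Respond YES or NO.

YES

[0,6] S   >
  [0,5] S/N   >S
    [0,4] (S/PP)/N   >
      [0,1] "cat" : ((S/PP)/N)/N
      [1,4] N   >
        [1,2] "a" : N/(NP/PP)
        [2,4] NP/PP   >S
          [2,3] "slowly" : (NP/(N/PP))/PP
          [3,4] "built" : (N/PP)/PP
    [4,5] "plan" : PP/N
  [5,6] "that" : N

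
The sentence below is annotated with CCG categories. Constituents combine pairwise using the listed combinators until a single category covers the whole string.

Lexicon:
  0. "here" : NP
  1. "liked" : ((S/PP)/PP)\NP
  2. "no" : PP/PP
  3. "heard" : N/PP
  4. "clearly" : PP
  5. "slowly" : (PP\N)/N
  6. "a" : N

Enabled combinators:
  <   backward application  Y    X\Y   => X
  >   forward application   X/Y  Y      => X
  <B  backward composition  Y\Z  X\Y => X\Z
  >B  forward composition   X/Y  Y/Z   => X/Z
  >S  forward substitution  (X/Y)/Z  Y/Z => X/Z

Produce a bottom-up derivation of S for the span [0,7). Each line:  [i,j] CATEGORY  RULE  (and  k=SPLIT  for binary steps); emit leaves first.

[0,7] S   >
  [0,3] S/PP   >S
    [0,2] (S/PP)/PP   <
      [0,1] "here" : NP
      [1,2] "liked" : ((S/PP)/PP)\NP
    [2,3] "no" : PP/PP
  [3,7] PP   <
    [3,5] N   >
      [3,4] "heard" : N/PP
      [4,5] "clearly" : PP
    [5,7] PP\N   >
      [5,6] "slowly" : (PP\N)/N
      [6,7] "a" : N

[0,1] NP  lex  "here"
[1,2] ((S/PP)/PP)\NP  lex  "liked"
[0,2] (S/PP)/PP  <  k=1
[2,3] PP/PP  lex  "no"
[0,3] S/PP  >S  k=2
[3,4] N/PP  lex  "heard"
[4,5] PP  lex  "clearly"
[3,5] N  >  k=4
[5,6] (PP\N)/N  lex  "slowly"
[6,7] N  lex  "a"
[5,7] PP\N  >  k=6
[3,7] PP  <  k=5
[0,7] S  >  k=3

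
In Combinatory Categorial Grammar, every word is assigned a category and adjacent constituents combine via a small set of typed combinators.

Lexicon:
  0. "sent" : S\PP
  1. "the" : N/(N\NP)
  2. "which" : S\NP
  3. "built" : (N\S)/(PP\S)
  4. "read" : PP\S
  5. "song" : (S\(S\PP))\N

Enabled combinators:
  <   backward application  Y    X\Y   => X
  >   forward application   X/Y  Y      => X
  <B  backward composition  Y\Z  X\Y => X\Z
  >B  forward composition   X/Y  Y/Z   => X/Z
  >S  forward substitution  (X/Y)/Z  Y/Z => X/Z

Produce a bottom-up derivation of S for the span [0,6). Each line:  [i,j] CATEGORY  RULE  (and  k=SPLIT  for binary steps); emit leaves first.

[0,6] S   <
  [0,1] "sent" : S\PP
  [1,6] S\(S\PP)   <
    [1,5] N   >
      [1,2] "the" : N/(N\NP)
      [2,5] N\NP   <B
        [2,3] "which" : S\NP
        [3,5] N\S   >
          [3,4] "built" : (N\S)/(PP\S)
          [4,5] "read" : PP\S
    [5,6] "song" : (S\(S\PP))\N

[0,1] S\PP  lex  "sent"
[1,2] N/(N\NP)  lex  "the"
[2,3] S\NP  lex  "which"
[3,4] (N\S)/(PP\S)  lex  "built"
[4,5] PP\S  lex  "read"
[3,5] N\S  >  k=4
[2,5] N\NP  <B  k=3
[1,5] N  >  k=2
[5,6] (S\(S\PP))\N  lex  "song"
[1,6] S\(S\PP)  <  k=5
[0,6] S  <  k=1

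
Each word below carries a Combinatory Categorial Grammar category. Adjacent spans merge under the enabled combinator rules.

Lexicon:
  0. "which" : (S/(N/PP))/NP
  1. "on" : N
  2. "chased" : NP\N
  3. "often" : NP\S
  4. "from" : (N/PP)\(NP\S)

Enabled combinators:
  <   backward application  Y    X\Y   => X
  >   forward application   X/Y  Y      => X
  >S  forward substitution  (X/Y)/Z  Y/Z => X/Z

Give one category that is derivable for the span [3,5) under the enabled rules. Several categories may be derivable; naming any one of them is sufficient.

N/PP

[0,5] S   >
  [0,3] S/(N/PP)   >
    [0,1] "which" : (S/(N/PP))/NP
    [1,3] NP   <
      [1,2] "on" : N
      [2,3] "chased" : NP\N
  [3,5] N/PP   <
    [3,4] "often" : NP\S
    [4,5] "from" : (N/PP)\(NP\S)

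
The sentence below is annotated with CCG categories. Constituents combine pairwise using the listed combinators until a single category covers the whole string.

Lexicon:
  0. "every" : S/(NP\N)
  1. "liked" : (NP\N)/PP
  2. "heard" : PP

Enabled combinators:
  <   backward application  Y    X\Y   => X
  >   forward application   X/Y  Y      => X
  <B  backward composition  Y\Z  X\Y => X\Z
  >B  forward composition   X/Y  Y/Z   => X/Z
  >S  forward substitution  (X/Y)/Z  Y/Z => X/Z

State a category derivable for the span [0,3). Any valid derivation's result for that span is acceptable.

[0,3] S   >
  [0,1] "every" : S/(NP\N)
  [1,3] NP\N   >
    [1,2] "liked" : (NP\N)/PP
    [2,3] "heard" : PP

S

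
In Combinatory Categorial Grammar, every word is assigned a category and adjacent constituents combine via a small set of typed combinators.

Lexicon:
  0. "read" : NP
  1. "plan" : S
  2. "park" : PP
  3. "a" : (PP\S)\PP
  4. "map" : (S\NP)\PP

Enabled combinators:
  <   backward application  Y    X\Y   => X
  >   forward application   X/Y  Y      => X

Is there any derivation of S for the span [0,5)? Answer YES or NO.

[0,5] S   <
  [0,1] "read" : NP
  [1,5] S\NP   <
    [1,4] PP   <
      [1,2] "plan" : S
      [2,4] PP\S   <
        [2,3] "park" : PP
        [3,4] "a" : (PP\S)\PP
    [4,5] "map" : (S\NP)\PP

YES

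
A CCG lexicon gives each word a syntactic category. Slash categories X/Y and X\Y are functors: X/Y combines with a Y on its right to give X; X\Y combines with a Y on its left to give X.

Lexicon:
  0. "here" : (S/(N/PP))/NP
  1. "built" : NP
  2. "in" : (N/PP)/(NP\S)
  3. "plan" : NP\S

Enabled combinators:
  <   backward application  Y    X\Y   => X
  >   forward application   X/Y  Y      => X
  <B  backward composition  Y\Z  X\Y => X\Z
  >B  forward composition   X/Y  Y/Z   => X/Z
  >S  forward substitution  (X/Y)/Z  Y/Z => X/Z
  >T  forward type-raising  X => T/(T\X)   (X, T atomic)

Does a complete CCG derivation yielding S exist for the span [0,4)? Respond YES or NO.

YES

[0,4] S   >
  [0,2] S/(N/PP)   >
    [0,1] "here" : (S/(N/PP))/NP
    [1,2] "built" : NP
  [2,4] N/PP   >
    [2,3] "in" : (N/PP)/(NP\S)
    [3,4] "plan" : NP\S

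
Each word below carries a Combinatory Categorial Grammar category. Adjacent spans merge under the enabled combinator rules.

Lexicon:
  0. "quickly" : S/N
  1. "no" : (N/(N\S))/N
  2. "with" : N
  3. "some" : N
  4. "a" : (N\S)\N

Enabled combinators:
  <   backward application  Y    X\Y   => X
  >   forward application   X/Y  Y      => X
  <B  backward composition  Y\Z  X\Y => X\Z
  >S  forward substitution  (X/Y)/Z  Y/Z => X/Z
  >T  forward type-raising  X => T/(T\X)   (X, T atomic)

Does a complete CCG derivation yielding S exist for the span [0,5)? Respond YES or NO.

YES

[0,5] S   >
  [0,1] "quickly" : S/N
  [1,5] N   >
    [1,3] N/(N\S)   >
      [1,2] "no" : (N/(N\S))/N
      [2,3] "with" : N
    [3,5] N\S   <
      [3,4] "some" : N
      [4,5] "a" : (N\S)\N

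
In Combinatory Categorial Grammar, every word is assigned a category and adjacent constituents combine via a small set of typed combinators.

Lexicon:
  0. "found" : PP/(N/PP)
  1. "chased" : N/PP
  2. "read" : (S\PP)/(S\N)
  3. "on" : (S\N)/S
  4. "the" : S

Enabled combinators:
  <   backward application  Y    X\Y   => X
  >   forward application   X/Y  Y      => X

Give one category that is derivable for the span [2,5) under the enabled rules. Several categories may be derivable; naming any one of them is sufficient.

S\PP

[0,5] S   <
  [0,2] PP   >
    [0,1] "found" : PP/(N/PP)
    [1,2] "chased" : N/PP
  [2,5] S\PP   >
    [2,3] "read" : (S\PP)/(S\N)
    [3,5] S\N   >
      [3,4] "on" : (S\N)/S
      [4,5] "the" : S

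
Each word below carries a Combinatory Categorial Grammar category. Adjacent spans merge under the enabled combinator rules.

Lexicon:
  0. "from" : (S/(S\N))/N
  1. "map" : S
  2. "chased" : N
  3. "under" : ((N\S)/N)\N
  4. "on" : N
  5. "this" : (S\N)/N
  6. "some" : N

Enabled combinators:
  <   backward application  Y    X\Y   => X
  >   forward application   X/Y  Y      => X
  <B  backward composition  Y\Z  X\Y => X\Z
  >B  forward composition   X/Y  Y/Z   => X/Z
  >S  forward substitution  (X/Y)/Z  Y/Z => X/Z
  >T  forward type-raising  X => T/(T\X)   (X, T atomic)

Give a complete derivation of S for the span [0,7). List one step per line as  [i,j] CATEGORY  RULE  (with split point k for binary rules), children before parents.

[0,7] S   >
  [0,5] S/(S\N)   >
    [0,1] "from" : (S/(S\N))/N
    [1,5] N   <
      [1,2] "map" : S
      [2,5] N\S   >
        [2,4] (N\S)/N   <
          [2,3] "chased" : N
          [3,4] "under" : ((N\S)/N)\N
        [4,5] "on" : N
  [5,7] S\N   >
    [5,6] "this" : (S\N)/N
    [6,7] "some" : N

[0,1] (S/(S\N))/N  lex  "from"
[1,2] S  lex  "map"
[2,3] N  lex  "chased"
[3,4] ((N\S)/N)\N  lex  "under"
[2,4] (N\S)/N  <  k=3
[4,5] N  lex  "on"
[2,5] N\S  >  k=4
[1,5] N  <  k=2
[0,5] S/(S\N)  >  k=1
[5,6] (S\N)/N  lex  "this"
[6,7] N  lex  "some"
[5,7] S\N  >  k=6
[0,7] S  >  k=5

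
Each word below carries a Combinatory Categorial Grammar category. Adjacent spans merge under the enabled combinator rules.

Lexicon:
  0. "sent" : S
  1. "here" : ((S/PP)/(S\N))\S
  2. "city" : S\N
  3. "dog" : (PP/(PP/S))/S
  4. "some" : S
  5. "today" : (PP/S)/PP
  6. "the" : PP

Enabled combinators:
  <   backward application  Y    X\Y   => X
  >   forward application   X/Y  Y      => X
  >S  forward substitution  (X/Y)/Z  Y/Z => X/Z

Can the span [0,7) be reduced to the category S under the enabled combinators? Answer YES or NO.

YES

[0,7] S   >
  [0,3] S/PP   >
    [0,2] (S/PP)/(S\N)   <
      [0,1] "sent" : S
      [1,2] "here" : ((S/PP)/(S\N))\S
    [2,3] "city" : S\N
  [3,7] PP   >
    [3,5] PP/(PP/S)   >
      [3,4] "dog" : (PP/(PP/S))/S
      [4,5] "some" : S
    [5,7] PP/S   >
      [5,6] "today" : (PP/S)/PP
      [6,7] "the" : PP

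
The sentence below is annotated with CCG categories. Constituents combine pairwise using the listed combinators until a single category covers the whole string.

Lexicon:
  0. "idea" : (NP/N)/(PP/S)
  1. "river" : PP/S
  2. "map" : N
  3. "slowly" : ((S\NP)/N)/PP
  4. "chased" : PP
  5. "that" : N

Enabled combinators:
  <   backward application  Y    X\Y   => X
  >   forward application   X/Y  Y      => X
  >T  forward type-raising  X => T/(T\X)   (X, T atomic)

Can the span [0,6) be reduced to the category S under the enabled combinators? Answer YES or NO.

[0,6] S   <
  [0,3] NP   >
    [0,2] NP/N   >
      [0,1] "idea" : (NP/N)/(PP/S)
      [1,2] "river" : PP/S
    [2,3] "map" : N
  [3,6] S\NP   >
    [3,5] (S\NP)/N   >
      [3,4] "slowly" : ((S\NP)/N)/PP
      [4,5] "chased" : PP
    [5,6] "that" : N

YES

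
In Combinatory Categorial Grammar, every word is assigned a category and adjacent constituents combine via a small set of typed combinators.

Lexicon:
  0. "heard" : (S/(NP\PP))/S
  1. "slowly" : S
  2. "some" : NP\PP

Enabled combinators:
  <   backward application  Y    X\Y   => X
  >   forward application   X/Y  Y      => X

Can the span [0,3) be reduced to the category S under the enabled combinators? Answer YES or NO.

[0,3] S   >
  [0,2] S/(NP\PP)   >
    [0,1] "heard" : (S/(NP\PP))/S
    [1,2] "slowly" : S
  [2,3] "some" : NP\PP

YES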